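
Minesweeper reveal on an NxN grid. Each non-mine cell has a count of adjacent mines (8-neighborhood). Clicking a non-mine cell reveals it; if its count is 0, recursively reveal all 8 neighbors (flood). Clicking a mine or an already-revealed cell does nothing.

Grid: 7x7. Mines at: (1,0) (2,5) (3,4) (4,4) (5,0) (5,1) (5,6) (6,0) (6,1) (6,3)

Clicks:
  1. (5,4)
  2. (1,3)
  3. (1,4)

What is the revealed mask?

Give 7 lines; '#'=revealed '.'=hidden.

Answer: .######
.######
#####..
####...
####...
....#..
.......

Derivation:
Click 1 (5,4) count=2: revealed 1 new [(5,4)] -> total=1
Click 2 (1,3) count=0: revealed 25 new [(0,1) (0,2) (0,3) (0,4) (0,5) (0,6) (1,1) (1,2) (1,3) (1,4) (1,5) (1,6) (2,0) (2,1) (2,2) (2,3) (2,4) (3,0) (3,1) (3,2) (3,3) (4,0) (4,1) (4,2) (4,3)] -> total=26
Click 3 (1,4) count=1: revealed 0 new [(none)] -> total=26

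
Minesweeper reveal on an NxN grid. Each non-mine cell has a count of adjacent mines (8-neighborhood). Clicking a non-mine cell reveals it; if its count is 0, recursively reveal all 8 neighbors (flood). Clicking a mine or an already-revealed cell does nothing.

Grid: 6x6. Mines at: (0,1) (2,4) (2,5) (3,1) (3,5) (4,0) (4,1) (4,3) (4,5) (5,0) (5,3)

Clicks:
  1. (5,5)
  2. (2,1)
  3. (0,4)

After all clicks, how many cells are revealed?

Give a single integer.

Answer: 10

Derivation:
Click 1 (5,5) count=1: revealed 1 new [(5,5)] -> total=1
Click 2 (2,1) count=1: revealed 1 new [(2,1)] -> total=2
Click 3 (0,4) count=0: revealed 8 new [(0,2) (0,3) (0,4) (0,5) (1,2) (1,3) (1,4) (1,5)] -> total=10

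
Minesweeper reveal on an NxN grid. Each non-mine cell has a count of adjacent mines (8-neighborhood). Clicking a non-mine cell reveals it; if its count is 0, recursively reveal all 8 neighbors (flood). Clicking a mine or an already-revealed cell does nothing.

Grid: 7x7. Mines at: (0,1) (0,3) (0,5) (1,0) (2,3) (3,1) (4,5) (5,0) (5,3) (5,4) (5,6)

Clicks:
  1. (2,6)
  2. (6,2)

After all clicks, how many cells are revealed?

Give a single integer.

Answer: 10

Derivation:
Click 1 (2,6) count=0: revealed 9 new [(1,4) (1,5) (1,6) (2,4) (2,5) (2,6) (3,4) (3,5) (3,6)] -> total=9
Click 2 (6,2) count=1: revealed 1 new [(6,2)] -> total=10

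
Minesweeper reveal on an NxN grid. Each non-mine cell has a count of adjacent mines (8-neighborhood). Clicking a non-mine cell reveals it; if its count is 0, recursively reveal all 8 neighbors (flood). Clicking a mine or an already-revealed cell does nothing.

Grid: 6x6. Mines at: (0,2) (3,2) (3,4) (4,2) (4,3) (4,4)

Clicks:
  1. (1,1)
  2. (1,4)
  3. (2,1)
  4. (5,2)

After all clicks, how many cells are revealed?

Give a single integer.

Answer: 12

Derivation:
Click 1 (1,1) count=1: revealed 1 new [(1,1)] -> total=1
Click 2 (1,4) count=0: revealed 9 new [(0,3) (0,4) (0,5) (1,3) (1,4) (1,5) (2,3) (2,4) (2,5)] -> total=10
Click 3 (2,1) count=1: revealed 1 new [(2,1)] -> total=11
Click 4 (5,2) count=2: revealed 1 new [(5,2)] -> total=12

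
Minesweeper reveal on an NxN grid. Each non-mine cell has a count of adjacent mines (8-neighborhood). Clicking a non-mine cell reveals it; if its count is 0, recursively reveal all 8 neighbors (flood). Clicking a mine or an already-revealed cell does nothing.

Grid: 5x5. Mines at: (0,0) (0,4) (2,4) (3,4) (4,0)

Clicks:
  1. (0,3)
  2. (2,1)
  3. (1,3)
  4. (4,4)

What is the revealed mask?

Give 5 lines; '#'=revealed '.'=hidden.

Click 1 (0,3) count=1: revealed 1 new [(0,3)] -> total=1
Click 2 (2,1) count=0: revealed 17 new [(0,1) (0,2) (1,0) (1,1) (1,2) (1,3) (2,0) (2,1) (2,2) (2,3) (3,0) (3,1) (3,2) (3,3) (4,1) (4,2) (4,3)] -> total=18
Click 3 (1,3) count=2: revealed 0 new [(none)] -> total=18
Click 4 (4,4) count=1: revealed 1 new [(4,4)] -> total=19

Answer: .###.
####.
####.
####.
.####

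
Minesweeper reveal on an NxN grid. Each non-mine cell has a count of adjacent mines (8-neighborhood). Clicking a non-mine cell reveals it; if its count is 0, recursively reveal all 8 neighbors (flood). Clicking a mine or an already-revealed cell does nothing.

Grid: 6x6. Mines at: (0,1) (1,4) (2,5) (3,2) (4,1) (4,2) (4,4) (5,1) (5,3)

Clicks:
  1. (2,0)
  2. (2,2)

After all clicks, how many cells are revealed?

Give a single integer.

Answer: 7

Derivation:
Click 1 (2,0) count=0: revealed 6 new [(1,0) (1,1) (2,0) (2,1) (3,0) (3,1)] -> total=6
Click 2 (2,2) count=1: revealed 1 new [(2,2)] -> total=7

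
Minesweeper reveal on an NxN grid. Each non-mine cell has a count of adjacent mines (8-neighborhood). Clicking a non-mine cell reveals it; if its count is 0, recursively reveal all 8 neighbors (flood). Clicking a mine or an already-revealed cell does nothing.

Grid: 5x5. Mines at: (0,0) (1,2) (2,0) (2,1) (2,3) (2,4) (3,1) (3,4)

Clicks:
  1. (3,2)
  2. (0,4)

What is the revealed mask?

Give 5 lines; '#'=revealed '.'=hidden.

Click 1 (3,2) count=3: revealed 1 new [(3,2)] -> total=1
Click 2 (0,4) count=0: revealed 4 new [(0,3) (0,4) (1,3) (1,4)] -> total=5

Answer: ...##
...##
.....
..#..
.....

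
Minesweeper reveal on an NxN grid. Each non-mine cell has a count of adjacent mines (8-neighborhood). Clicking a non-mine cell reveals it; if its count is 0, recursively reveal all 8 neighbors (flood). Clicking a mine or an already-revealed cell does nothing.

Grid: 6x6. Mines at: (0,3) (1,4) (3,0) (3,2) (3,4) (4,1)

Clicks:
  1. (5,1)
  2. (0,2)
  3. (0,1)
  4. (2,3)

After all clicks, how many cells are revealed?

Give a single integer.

Answer: 11

Derivation:
Click 1 (5,1) count=1: revealed 1 new [(5,1)] -> total=1
Click 2 (0,2) count=1: revealed 1 new [(0,2)] -> total=2
Click 3 (0,1) count=0: revealed 8 new [(0,0) (0,1) (1,0) (1,1) (1,2) (2,0) (2,1) (2,2)] -> total=10
Click 4 (2,3) count=3: revealed 1 new [(2,3)] -> total=11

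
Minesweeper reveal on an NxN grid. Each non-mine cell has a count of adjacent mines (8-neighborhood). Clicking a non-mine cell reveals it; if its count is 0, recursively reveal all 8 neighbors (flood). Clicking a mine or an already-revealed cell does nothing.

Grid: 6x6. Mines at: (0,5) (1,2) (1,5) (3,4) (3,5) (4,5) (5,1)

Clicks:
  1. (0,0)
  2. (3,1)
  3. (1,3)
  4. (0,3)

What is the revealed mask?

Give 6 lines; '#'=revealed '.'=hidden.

Answer: ##.#..
##.#..
####..
####..
####..
......

Derivation:
Click 1 (0,0) count=0: revealed 16 new [(0,0) (0,1) (1,0) (1,1) (2,0) (2,1) (2,2) (2,3) (3,0) (3,1) (3,2) (3,3) (4,0) (4,1) (4,2) (4,3)] -> total=16
Click 2 (3,1) count=0: revealed 0 new [(none)] -> total=16
Click 3 (1,3) count=1: revealed 1 new [(1,3)] -> total=17
Click 4 (0,3) count=1: revealed 1 new [(0,3)] -> total=18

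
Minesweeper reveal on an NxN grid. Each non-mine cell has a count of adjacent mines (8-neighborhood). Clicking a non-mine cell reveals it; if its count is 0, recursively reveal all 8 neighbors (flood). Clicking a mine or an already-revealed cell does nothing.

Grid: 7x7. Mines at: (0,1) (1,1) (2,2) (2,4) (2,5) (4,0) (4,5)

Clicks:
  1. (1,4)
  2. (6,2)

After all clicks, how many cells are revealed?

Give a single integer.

Answer: 23

Derivation:
Click 1 (1,4) count=2: revealed 1 new [(1,4)] -> total=1
Click 2 (6,2) count=0: revealed 22 new [(3,1) (3,2) (3,3) (3,4) (4,1) (4,2) (4,3) (4,4) (5,0) (5,1) (5,2) (5,3) (5,4) (5,5) (5,6) (6,0) (6,1) (6,2) (6,3) (6,4) (6,5) (6,6)] -> total=23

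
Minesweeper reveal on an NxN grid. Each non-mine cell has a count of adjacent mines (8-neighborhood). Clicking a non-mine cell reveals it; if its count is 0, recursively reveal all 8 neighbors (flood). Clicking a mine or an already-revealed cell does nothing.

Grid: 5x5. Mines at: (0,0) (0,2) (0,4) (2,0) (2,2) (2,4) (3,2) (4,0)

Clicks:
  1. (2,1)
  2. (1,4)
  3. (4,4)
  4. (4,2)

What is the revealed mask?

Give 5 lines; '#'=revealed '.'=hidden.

Click 1 (2,1) count=3: revealed 1 new [(2,1)] -> total=1
Click 2 (1,4) count=2: revealed 1 new [(1,4)] -> total=2
Click 3 (4,4) count=0: revealed 4 new [(3,3) (3,4) (4,3) (4,4)] -> total=6
Click 4 (4,2) count=1: revealed 1 new [(4,2)] -> total=7

Answer: .....
....#
.#...
...##
..###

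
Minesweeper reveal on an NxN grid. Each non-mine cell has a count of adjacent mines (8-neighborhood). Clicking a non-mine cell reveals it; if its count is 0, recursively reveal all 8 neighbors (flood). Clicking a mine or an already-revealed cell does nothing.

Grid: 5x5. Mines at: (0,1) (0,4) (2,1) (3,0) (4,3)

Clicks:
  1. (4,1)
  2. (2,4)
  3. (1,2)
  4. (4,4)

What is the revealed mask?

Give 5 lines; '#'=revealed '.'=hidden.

Click 1 (4,1) count=1: revealed 1 new [(4,1)] -> total=1
Click 2 (2,4) count=0: revealed 9 new [(1,2) (1,3) (1,4) (2,2) (2,3) (2,4) (3,2) (3,3) (3,4)] -> total=10
Click 3 (1,2) count=2: revealed 0 new [(none)] -> total=10
Click 4 (4,4) count=1: revealed 1 new [(4,4)] -> total=11

Answer: .....
..###
..###
..###
.#..#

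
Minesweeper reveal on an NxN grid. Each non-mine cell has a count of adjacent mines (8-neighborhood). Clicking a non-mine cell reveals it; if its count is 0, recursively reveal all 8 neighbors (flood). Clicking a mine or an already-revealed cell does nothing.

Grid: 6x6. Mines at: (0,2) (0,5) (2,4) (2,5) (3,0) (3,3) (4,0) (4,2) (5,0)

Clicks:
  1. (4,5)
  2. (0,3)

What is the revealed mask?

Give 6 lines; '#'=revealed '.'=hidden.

Click 1 (4,5) count=0: revealed 8 new [(3,4) (3,5) (4,3) (4,4) (4,5) (5,3) (5,4) (5,5)] -> total=8
Click 2 (0,3) count=1: revealed 1 new [(0,3)] -> total=9

Answer: ...#..
......
......
....##
...###
...###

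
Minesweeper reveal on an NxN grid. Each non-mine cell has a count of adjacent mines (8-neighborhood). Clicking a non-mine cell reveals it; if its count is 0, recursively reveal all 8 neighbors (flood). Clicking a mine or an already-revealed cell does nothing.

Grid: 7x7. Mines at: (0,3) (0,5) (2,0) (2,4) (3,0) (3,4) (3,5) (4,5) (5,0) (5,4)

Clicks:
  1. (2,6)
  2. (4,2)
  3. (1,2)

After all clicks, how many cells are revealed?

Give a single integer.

Answer: 19

Derivation:
Click 1 (2,6) count=1: revealed 1 new [(2,6)] -> total=1
Click 2 (4,2) count=0: revealed 18 new [(1,1) (1,2) (1,3) (2,1) (2,2) (2,3) (3,1) (3,2) (3,3) (4,1) (4,2) (4,3) (5,1) (5,2) (5,3) (6,1) (6,2) (6,3)] -> total=19
Click 3 (1,2) count=1: revealed 0 new [(none)] -> total=19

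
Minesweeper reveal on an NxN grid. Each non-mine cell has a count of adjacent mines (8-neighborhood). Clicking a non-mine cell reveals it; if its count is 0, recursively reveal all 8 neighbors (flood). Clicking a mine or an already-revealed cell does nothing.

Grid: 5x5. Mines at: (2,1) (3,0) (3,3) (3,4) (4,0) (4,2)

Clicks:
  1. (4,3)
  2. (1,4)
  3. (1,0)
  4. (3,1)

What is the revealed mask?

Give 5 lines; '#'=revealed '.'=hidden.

Click 1 (4,3) count=3: revealed 1 new [(4,3)] -> total=1
Click 2 (1,4) count=0: revealed 13 new [(0,0) (0,1) (0,2) (0,3) (0,4) (1,0) (1,1) (1,2) (1,3) (1,4) (2,2) (2,3) (2,4)] -> total=14
Click 3 (1,0) count=1: revealed 0 new [(none)] -> total=14
Click 4 (3,1) count=4: revealed 1 new [(3,1)] -> total=15

Answer: #####
#####
..###
.#...
...#.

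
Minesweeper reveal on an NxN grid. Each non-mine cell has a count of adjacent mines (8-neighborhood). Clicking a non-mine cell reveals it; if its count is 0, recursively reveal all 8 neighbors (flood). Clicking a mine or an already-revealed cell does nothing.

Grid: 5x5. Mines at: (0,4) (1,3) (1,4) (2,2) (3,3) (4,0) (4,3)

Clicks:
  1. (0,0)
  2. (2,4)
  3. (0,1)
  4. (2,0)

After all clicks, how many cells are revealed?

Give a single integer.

Answer: 11

Derivation:
Click 1 (0,0) count=0: revealed 10 new [(0,0) (0,1) (0,2) (1,0) (1,1) (1,2) (2,0) (2,1) (3,0) (3,1)] -> total=10
Click 2 (2,4) count=3: revealed 1 new [(2,4)] -> total=11
Click 3 (0,1) count=0: revealed 0 new [(none)] -> total=11
Click 4 (2,0) count=0: revealed 0 new [(none)] -> total=11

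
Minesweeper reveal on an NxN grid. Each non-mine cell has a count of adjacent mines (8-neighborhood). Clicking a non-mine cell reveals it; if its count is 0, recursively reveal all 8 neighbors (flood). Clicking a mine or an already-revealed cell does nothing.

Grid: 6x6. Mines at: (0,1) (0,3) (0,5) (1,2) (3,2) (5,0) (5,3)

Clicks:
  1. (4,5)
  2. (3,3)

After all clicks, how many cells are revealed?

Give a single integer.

Click 1 (4,5) count=0: revealed 14 new [(1,3) (1,4) (1,5) (2,3) (2,4) (2,5) (3,3) (3,4) (3,5) (4,3) (4,4) (4,5) (5,4) (5,5)] -> total=14
Click 2 (3,3) count=1: revealed 0 new [(none)] -> total=14

Answer: 14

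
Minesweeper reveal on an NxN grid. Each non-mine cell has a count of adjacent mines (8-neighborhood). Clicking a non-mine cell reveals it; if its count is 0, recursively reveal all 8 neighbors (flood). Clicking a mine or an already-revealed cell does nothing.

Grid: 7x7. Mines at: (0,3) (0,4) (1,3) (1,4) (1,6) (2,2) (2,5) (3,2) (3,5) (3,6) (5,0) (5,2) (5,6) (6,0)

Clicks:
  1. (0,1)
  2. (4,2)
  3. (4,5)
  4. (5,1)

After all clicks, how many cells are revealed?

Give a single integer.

Click 1 (0,1) count=0: revealed 12 new [(0,0) (0,1) (0,2) (1,0) (1,1) (1,2) (2,0) (2,1) (3,0) (3,1) (4,0) (4,1)] -> total=12
Click 2 (4,2) count=2: revealed 1 new [(4,2)] -> total=13
Click 3 (4,5) count=3: revealed 1 new [(4,5)] -> total=14
Click 4 (5,1) count=3: revealed 1 new [(5,1)] -> total=15

Answer: 15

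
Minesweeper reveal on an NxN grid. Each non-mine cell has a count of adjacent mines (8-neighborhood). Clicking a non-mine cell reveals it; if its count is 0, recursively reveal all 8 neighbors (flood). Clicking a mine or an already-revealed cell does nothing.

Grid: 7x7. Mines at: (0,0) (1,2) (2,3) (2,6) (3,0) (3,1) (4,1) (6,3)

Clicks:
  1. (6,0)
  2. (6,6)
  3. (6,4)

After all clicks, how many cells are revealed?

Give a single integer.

Click 1 (6,0) count=0: revealed 6 new [(5,0) (5,1) (5,2) (6,0) (6,1) (6,2)] -> total=6
Click 2 (6,6) count=0: revealed 17 new [(3,2) (3,3) (3,4) (3,5) (3,6) (4,2) (4,3) (4,4) (4,5) (4,6) (5,3) (5,4) (5,5) (5,6) (6,4) (6,5) (6,6)] -> total=23
Click 3 (6,4) count=1: revealed 0 new [(none)] -> total=23

Answer: 23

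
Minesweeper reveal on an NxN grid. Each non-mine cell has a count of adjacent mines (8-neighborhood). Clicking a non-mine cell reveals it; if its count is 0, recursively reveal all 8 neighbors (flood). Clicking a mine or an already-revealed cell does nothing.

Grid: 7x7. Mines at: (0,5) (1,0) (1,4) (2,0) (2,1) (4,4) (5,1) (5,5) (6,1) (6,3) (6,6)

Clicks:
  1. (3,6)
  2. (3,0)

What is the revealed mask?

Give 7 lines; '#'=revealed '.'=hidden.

Answer: .......
.....##
.....##
#....##
.....##
.......
.......

Derivation:
Click 1 (3,6) count=0: revealed 8 new [(1,5) (1,6) (2,5) (2,6) (3,5) (3,6) (4,5) (4,6)] -> total=8
Click 2 (3,0) count=2: revealed 1 new [(3,0)] -> total=9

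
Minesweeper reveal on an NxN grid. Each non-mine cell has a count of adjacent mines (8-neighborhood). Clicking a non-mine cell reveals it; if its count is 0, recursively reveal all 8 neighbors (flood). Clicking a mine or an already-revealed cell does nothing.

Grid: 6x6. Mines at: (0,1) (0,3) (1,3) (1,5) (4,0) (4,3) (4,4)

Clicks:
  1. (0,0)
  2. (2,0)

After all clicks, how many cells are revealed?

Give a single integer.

Click 1 (0,0) count=1: revealed 1 new [(0,0)] -> total=1
Click 2 (2,0) count=0: revealed 9 new [(1,0) (1,1) (1,2) (2,0) (2,1) (2,2) (3,0) (3,1) (3,2)] -> total=10

Answer: 10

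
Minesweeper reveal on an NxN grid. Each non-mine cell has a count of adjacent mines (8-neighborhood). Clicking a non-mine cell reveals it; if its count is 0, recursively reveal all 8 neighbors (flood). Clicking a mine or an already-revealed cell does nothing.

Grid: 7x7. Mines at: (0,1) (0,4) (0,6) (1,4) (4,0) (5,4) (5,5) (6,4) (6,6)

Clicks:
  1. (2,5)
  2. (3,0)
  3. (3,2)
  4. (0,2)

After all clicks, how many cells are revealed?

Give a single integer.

Click 1 (2,5) count=1: revealed 1 new [(2,5)] -> total=1
Click 2 (3,0) count=1: revealed 1 new [(3,0)] -> total=2
Click 3 (3,2) count=0: revealed 32 new [(1,0) (1,1) (1,2) (1,3) (1,5) (1,6) (2,0) (2,1) (2,2) (2,3) (2,4) (2,6) (3,1) (3,2) (3,3) (3,4) (3,5) (3,6) (4,1) (4,2) (4,3) (4,4) (4,5) (4,6) (5,0) (5,1) (5,2) (5,3) (6,0) (6,1) (6,2) (6,3)] -> total=34
Click 4 (0,2) count=1: revealed 1 new [(0,2)] -> total=35

Answer: 35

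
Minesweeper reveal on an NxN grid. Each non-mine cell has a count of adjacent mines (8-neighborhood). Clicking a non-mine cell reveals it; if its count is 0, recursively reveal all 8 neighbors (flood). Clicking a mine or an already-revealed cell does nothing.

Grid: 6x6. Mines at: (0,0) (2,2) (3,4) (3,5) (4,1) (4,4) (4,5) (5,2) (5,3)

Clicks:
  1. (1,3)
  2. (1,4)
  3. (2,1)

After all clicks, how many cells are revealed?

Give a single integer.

Answer: 14

Derivation:
Click 1 (1,3) count=1: revealed 1 new [(1,3)] -> total=1
Click 2 (1,4) count=0: revealed 12 new [(0,1) (0,2) (0,3) (0,4) (0,5) (1,1) (1,2) (1,4) (1,5) (2,3) (2,4) (2,5)] -> total=13
Click 3 (2,1) count=1: revealed 1 new [(2,1)] -> total=14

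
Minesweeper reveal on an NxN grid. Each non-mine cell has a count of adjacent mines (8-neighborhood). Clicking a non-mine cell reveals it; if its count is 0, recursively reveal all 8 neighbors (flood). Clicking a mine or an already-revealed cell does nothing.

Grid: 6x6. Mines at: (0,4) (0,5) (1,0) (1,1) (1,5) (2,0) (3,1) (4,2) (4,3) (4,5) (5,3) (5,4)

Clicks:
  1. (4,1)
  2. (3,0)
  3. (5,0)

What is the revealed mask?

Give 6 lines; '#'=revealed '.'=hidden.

Click 1 (4,1) count=2: revealed 1 new [(4,1)] -> total=1
Click 2 (3,0) count=2: revealed 1 new [(3,0)] -> total=2
Click 3 (5,0) count=0: revealed 3 new [(4,0) (5,0) (5,1)] -> total=5

Answer: ......
......
......
#.....
##....
##....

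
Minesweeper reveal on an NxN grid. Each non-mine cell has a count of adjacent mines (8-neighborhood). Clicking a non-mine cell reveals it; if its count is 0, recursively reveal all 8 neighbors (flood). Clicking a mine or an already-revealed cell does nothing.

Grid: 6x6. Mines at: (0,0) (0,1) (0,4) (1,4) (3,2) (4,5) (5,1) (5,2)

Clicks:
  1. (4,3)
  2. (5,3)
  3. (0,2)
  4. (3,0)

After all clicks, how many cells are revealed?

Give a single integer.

Click 1 (4,3) count=2: revealed 1 new [(4,3)] -> total=1
Click 2 (5,3) count=1: revealed 1 new [(5,3)] -> total=2
Click 3 (0,2) count=1: revealed 1 new [(0,2)] -> total=3
Click 4 (3,0) count=0: revealed 8 new [(1,0) (1,1) (2,0) (2,1) (3,0) (3,1) (4,0) (4,1)] -> total=11

Answer: 11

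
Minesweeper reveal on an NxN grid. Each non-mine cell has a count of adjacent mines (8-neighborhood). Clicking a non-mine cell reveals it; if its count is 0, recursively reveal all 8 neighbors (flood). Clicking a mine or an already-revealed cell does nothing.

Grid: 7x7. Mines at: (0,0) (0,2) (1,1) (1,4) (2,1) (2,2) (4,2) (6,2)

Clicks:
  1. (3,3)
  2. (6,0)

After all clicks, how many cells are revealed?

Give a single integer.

Answer: 9

Derivation:
Click 1 (3,3) count=2: revealed 1 new [(3,3)] -> total=1
Click 2 (6,0) count=0: revealed 8 new [(3,0) (3,1) (4,0) (4,1) (5,0) (5,1) (6,0) (6,1)] -> total=9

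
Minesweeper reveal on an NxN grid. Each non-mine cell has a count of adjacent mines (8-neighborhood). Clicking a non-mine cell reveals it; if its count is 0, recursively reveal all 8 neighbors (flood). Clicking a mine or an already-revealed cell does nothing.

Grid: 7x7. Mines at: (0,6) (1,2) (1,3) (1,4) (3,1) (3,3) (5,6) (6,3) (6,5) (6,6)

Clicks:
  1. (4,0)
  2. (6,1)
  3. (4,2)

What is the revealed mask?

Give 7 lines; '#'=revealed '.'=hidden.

Click 1 (4,0) count=1: revealed 1 new [(4,0)] -> total=1
Click 2 (6,1) count=0: revealed 8 new [(4,1) (4,2) (5,0) (5,1) (5,2) (6,0) (6,1) (6,2)] -> total=9
Click 3 (4,2) count=2: revealed 0 new [(none)] -> total=9

Answer: .......
.......
.......
.......
###....
###....
###....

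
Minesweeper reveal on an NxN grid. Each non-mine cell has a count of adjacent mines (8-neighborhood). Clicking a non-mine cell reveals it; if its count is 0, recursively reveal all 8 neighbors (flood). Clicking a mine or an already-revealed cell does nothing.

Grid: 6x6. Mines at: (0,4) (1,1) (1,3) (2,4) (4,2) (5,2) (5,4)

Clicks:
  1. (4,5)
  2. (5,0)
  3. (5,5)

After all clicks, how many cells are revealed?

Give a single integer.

Answer: 10

Derivation:
Click 1 (4,5) count=1: revealed 1 new [(4,5)] -> total=1
Click 2 (5,0) count=0: revealed 8 new [(2,0) (2,1) (3,0) (3,1) (4,0) (4,1) (5,0) (5,1)] -> total=9
Click 3 (5,5) count=1: revealed 1 new [(5,5)] -> total=10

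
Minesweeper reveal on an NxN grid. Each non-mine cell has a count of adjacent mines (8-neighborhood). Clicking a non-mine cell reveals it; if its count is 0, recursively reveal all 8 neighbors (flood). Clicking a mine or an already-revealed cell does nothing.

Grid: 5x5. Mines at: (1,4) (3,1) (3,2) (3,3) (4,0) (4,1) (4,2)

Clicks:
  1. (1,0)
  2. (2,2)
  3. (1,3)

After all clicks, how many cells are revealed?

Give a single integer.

Answer: 12

Derivation:
Click 1 (1,0) count=0: revealed 12 new [(0,0) (0,1) (0,2) (0,3) (1,0) (1,1) (1,2) (1,3) (2,0) (2,1) (2,2) (2,3)] -> total=12
Click 2 (2,2) count=3: revealed 0 new [(none)] -> total=12
Click 3 (1,3) count=1: revealed 0 new [(none)] -> total=12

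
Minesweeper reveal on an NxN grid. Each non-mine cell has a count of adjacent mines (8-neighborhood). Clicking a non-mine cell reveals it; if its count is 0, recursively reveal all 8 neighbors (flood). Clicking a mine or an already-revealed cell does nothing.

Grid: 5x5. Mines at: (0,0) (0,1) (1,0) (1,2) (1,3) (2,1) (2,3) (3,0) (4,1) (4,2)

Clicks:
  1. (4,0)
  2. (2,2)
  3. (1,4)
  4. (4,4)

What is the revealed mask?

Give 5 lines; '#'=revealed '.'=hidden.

Answer: .....
....#
..#..
...##
#..##

Derivation:
Click 1 (4,0) count=2: revealed 1 new [(4,0)] -> total=1
Click 2 (2,2) count=4: revealed 1 new [(2,2)] -> total=2
Click 3 (1,4) count=2: revealed 1 new [(1,4)] -> total=3
Click 4 (4,4) count=0: revealed 4 new [(3,3) (3,4) (4,3) (4,4)] -> total=7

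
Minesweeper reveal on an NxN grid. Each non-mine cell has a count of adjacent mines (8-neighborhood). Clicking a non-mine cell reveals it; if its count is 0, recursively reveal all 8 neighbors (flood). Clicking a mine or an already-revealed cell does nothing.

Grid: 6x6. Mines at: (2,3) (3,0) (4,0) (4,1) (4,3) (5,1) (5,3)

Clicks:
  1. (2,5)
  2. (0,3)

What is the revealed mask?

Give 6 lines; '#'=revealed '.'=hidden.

Click 1 (2,5) count=0: revealed 23 new [(0,0) (0,1) (0,2) (0,3) (0,4) (0,5) (1,0) (1,1) (1,2) (1,3) (1,4) (1,5) (2,0) (2,1) (2,2) (2,4) (2,5) (3,4) (3,5) (4,4) (4,5) (5,4) (5,5)] -> total=23
Click 2 (0,3) count=0: revealed 0 new [(none)] -> total=23

Answer: ######
######
###.##
....##
....##
....##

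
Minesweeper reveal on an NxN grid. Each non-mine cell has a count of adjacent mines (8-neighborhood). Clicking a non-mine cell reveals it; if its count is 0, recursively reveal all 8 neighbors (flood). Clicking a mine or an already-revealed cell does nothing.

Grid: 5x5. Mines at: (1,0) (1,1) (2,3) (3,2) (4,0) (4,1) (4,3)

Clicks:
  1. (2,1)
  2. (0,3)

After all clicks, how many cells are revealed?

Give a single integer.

Click 1 (2,1) count=3: revealed 1 new [(2,1)] -> total=1
Click 2 (0,3) count=0: revealed 6 new [(0,2) (0,3) (0,4) (1,2) (1,3) (1,4)] -> total=7

Answer: 7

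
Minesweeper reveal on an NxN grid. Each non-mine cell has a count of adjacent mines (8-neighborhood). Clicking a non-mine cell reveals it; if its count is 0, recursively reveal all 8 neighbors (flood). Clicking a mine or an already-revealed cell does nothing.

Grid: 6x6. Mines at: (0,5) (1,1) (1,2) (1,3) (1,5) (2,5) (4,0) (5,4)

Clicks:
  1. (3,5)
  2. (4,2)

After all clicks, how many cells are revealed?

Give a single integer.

Click 1 (3,5) count=1: revealed 1 new [(3,5)] -> total=1
Click 2 (4,2) count=0: revealed 15 new [(2,1) (2,2) (2,3) (2,4) (3,1) (3,2) (3,3) (3,4) (4,1) (4,2) (4,3) (4,4) (5,1) (5,2) (5,3)] -> total=16

Answer: 16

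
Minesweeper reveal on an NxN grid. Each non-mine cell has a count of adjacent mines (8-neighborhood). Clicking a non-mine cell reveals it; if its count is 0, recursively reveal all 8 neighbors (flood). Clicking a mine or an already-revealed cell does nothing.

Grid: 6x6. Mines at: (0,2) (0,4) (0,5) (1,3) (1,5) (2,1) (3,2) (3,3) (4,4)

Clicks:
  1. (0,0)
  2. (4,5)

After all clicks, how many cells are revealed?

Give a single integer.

Click 1 (0,0) count=0: revealed 4 new [(0,0) (0,1) (1,0) (1,1)] -> total=4
Click 2 (4,5) count=1: revealed 1 new [(4,5)] -> total=5

Answer: 5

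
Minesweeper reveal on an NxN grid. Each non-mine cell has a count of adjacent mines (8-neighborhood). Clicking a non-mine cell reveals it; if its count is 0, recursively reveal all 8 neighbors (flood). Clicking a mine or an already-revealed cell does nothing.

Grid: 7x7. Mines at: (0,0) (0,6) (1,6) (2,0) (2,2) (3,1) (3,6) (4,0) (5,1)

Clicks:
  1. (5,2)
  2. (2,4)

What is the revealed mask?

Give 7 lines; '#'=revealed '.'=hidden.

Answer: .#####.
.#####.
...###.
..####.
..#####
..#####
..#####

Derivation:
Click 1 (5,2) count=1: revealed 1 new [(5,2)] -> total=1
Click 2 (2,4) count=0: revealed 31 new [(0,1) (0,2) (0,3) (0,4) (0,5) (1,1) (1,2) (1,3) (1,4) (1,5) (2,3) (2,4) (2,5) (3,2) (3,3) (3,4) (3,5) (4,2) (4,3) (4,4) (4,5) (4,6) (5,3) (5,4) (5,5) (5,6) (6,2) (6,3) (6,4) (6,5) (6,6)] -> total=32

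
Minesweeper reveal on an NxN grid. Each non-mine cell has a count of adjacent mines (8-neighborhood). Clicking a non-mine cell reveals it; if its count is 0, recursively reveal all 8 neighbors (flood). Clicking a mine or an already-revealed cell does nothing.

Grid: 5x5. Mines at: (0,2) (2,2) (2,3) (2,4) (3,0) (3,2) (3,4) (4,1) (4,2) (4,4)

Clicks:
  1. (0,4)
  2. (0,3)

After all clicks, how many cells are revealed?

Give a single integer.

Click 1 (0,4) count=0: revealed 4 new [(0,3) (0,4) (1,3) (1,4)] -> total=4
Click 2 (0,3) count=1: revealed 0 new [(none)] -> total=4

Answer: 4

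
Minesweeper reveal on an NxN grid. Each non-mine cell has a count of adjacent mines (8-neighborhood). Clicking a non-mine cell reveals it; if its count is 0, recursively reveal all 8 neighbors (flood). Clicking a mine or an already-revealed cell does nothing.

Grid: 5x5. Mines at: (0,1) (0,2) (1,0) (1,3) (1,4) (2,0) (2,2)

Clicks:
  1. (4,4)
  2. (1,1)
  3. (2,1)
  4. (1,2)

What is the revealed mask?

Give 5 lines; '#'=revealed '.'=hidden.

Click 1 (4,4) count=0: revealed 12 new [(2,3) (2,4) (3,0) (3,1) (3,2) (3,3) (3,4) (4,0) (4,1) (4,2) (4,3) (4,4)] -> total=12
Click 2 (1,1) count=5: revealed 1 new [(1,1)] -> total=13
Click 3 (2,1) count=3: revealed 1 new [(2,1)] -> total=14
Click 4 (1,2) count=4: revealed 1 new [(1,2)] -> total=15

Answer: .....
.##..
.#.##
#####
#####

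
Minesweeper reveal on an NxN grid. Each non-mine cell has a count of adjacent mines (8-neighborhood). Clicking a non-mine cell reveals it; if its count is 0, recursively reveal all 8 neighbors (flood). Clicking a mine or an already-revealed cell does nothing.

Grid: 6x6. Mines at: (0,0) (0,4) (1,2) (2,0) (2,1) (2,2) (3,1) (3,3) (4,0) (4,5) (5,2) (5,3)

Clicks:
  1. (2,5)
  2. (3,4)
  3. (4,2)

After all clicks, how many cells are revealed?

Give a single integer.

Answer: 7

Derivation:
Click 1 (2,5) count=0: revealed 6 new [(1,4) (1,5) (2,4) (2,5) (3,4) (3,5)] -> total=6
Click 2 (3,4) count=2: revealed 0 new [(none)] -> total=6
Click 3 (4,2) count=4: revealed 1 new [(4,2)] -> total=7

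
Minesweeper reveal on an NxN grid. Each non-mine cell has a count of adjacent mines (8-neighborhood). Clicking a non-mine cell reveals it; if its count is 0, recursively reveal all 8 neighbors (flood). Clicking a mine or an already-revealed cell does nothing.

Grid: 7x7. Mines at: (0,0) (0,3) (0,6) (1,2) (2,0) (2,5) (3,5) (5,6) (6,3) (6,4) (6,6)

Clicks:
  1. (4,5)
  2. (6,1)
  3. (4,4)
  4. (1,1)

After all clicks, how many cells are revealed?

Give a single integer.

Click 1 (4,5) count=2: revealed 1 new [(4,5)] -> total=1
Click 2 (6,1) count=0: revealed 22 new [(2,1) (2,2) (2,3) (2,4) (3,0) (3,1) (3,2) (3,3) (3,4) (4,0) (4,1) (4,2) (4,3) (4,4) (5,0) (5,1) (5,2) (5,3) (5,4) (6,0) (6,1) (6,2)] -> total=23
Click 3 (4,4) count=1: revealed 0 new [(none)] -> total=23
Click 4 (1,1) count=3: revealed 1 new [(1,1)] -> total=24

Answer: 24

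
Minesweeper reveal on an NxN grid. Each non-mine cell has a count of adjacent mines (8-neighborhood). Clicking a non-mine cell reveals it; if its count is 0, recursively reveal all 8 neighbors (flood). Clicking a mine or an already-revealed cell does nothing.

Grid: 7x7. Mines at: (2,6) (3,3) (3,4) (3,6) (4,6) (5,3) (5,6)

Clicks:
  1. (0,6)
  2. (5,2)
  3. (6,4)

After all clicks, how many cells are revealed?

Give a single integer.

Answer: 33

Derivation:
Click 1 (0,6) count=0: revealed 32 new [(0,0) (0,1) (0,2) (0,3) (0,4) (0,5) (0,6) (1,0) (1,1) (1,2) (1,3) (1,4) (1,5) (1,6) (2,0) (2,1) (2,2) (2,3) (2,4) (2,5) (3,0) (3,1) (3,2) (4,0) (4,1) (4,2) (5,0) (5,1) (5,2) (6,0) (6,1) (6,2)] -> total=32
Click 2 (5,2) count=1: revealed 0 new [(none)] -> total=32
Click 3 (6,4) count=1: revealed 1 new [(6,4)] -> total=33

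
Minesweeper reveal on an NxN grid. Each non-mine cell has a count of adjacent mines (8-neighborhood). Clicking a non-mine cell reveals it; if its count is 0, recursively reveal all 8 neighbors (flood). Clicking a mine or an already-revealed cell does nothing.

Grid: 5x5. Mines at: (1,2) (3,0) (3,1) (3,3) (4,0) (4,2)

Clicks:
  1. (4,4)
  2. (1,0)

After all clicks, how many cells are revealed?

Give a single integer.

Answer: 7

Derivation:
Click 1 (4,4) count=1: revealed 1 new [(4,4)] -> total=1
Click 2 (1,0) count=0: revealed 6 new [(0,0) (0,1) (1,0) (1,1) (2,0) (2,1)] -> total=7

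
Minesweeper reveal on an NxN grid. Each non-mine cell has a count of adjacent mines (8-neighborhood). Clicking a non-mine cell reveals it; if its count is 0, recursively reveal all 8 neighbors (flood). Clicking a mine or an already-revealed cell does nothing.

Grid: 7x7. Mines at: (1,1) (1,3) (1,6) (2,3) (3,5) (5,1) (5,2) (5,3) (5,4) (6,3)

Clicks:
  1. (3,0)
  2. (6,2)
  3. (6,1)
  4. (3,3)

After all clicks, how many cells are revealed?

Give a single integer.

Answer: 12

Derivation:
Click 1 (3,0) count=0: revealed 9 new [(2,0) (2,1) (2,2) (3,0) (3,1) (3,2) (4,0) (4,1) (4,2)] -> total=9
Click 2 (6,2) count=4: revealed 1 new [(6,2)] -> total=10
Click 3 (6,1) count=2: revealed 1 new [(6,1)] -> total=11
Click 4 (3,3) count=1: revealed 1 new [(3,3)] -> total=12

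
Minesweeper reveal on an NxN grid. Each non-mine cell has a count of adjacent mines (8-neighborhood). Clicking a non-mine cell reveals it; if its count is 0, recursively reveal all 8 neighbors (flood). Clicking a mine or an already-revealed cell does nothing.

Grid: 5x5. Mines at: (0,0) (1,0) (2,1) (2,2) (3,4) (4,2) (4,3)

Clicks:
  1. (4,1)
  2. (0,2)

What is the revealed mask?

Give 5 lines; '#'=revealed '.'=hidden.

Answer: .####
.####
...##
.....
.#...

Derivation:
Click 1 (4,1) count=1: revealed 1 new [(4,1)] -> total=1
Click 2 (0,2) count=0: revealed 10 new [(0,1) (0,2) (0,3) (0,4) (1,1) (1,2) (1,3) (1,4) (2,3) (2,4)] -> total=11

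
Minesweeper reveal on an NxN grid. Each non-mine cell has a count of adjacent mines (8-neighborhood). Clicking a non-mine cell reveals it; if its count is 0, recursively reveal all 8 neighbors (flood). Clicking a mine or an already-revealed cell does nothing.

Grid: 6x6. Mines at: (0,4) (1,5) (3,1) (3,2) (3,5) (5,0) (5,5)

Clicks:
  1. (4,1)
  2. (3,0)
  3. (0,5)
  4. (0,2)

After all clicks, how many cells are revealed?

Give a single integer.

Answer: 15

Derivation:
Click 1 (4,1) count=3: revealed 1 new [(4,1)] -> total=1
Click 2 (3,0) count=1: revealed 1 new [(3,0)] -> total=2
Click 3 (0,5) count=2: revealed 1 new [(0,5)] -> total=3
Click 4 (0,2) count=0: revealed 12 new [(0,0) (0,1) (0,2) (0,3) (1,0) (1,1) (1,2) (1,3) (2,0) (2,1) (2,2) (2,3)] -> total=15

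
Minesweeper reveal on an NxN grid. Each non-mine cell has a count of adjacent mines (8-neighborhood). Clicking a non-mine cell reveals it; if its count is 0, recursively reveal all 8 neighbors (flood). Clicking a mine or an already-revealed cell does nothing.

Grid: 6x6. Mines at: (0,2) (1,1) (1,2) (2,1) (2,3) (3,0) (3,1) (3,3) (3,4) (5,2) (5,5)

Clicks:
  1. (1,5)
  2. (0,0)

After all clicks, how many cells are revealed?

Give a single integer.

Click 1 (1,5) count=0: revealed 8 new [(0,3) (0,4) (0,5) (1,3) (1,4) (1,5) (2,4) (2,5)] -> total=8
Click 2 (0,0) count=1: revealed 1 new [(0,0)] -> total=9

Answer: 9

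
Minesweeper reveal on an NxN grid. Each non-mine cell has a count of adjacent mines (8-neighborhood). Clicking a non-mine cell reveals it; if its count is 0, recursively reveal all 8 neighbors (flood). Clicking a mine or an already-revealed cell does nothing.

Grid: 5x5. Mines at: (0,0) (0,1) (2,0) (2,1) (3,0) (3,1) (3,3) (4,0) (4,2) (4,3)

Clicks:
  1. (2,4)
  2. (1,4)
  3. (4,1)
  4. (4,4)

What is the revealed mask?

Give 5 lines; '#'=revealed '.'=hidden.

Click 1 (2,4) count=1: revealed 1 new [(2,4)] -> total=1
Click 2 (1,4) count=0: revealed 8 new [(0,2) (0,3) (0,4) (1,2) (1,3) (1,4) (2,2) (2,3)] -> total=9
Click 3 (4,1) count=4: revealed 1 new [(4,1)] -> total=10
Click 4 (4,4) count=2: revealed 1 new [(4,4)] -> total=11

Answer: ..###
..###
..###
.....
.#..#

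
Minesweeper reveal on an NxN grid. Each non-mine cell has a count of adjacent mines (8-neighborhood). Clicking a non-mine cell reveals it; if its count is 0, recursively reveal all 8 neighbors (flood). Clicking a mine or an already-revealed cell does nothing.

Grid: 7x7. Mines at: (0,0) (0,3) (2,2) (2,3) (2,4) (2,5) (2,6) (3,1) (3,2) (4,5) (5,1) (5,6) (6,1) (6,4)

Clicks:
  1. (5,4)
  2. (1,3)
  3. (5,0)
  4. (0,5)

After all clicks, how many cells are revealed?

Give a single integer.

Click 1 (5,4) count=2: revealed 1 new [(5,4)] -> total=1
Click 2 (1,3) count=4: revealed 1 new [(1,3)] -> total=2
Click 3 (5,0) count=2: revealed 1 new [(5,0)] -> total=3
Click 4 (0,5) count=0: revealed 6 new [(0,4) (0,5) (0,6) (1,4) (1,5) (1,6)] -> total=9

Answer: 9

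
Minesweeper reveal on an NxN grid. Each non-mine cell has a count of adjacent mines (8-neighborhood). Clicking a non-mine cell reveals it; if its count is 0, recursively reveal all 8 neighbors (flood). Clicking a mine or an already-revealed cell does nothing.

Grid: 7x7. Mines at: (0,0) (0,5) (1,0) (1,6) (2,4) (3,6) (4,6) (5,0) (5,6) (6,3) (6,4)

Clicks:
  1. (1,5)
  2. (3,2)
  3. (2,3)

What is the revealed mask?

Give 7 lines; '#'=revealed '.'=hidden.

Click 1 (1,5) count=3: revealed 1 new [(1,5)] -> total=1
Click 2 (3,2) count=0: revealed 29 new [(0,1) (0,2) (0,3) (0,4) (1,1) (1,2) (1,3) (1,4) (2,0) (2,1) (2,2) (2,3) (3,0) (3,1) (3,2) (3,3) (3,4) (3,5) (4,0) (4,1) (4,2) (4,3) (4,4) (4,5) (5,1) (5,2) (5,3) (5,4) (5,5)] -> total=30
Click 3 (2,3) count=1: revealed 0 new [(none)] -> total=30

Answer: .####..
.#####.
####...
######.
######.
.#####.
.......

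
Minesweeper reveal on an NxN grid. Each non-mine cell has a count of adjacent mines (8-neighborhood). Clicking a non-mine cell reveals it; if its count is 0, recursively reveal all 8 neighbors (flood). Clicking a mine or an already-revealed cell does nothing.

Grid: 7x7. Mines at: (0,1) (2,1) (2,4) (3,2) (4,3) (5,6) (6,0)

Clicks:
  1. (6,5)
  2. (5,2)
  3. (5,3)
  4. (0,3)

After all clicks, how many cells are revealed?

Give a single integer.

Answer: 19

Derivation:
Click 1 (6,5) count=1: revealed 1 new [(6,5)] -> total=1
Click 2 (5,2) count=1: revealed 1 new [(5,2)] -> total=2
Click 3 (5,3) count=1: revealed 1 new [(5,3)] -> total=3
Click 4 (0,3) count=0: revealed 16 new [(0,2) (0,3) (0,4) (0,5) (0,6) (1,2) (1,3) (1,4) (1,5) (1,6) (2,5) (2,6) (3,5) (3,6) (4,5) (4,6)] -> total=19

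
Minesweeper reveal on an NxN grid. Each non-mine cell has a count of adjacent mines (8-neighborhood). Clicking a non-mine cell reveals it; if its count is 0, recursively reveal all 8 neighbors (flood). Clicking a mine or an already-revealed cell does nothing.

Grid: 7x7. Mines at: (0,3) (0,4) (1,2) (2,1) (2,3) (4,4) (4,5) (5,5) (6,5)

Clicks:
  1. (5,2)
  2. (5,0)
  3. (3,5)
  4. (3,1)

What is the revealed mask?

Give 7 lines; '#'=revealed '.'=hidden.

Answer: .......
.......
.......
####.#.
####...
#####..
#####..

Derivation:
Click 1 (5,2) count=0: revealed 18 new [(3,0) (3,1) (3,2) (3,3) (4,0) (4,1) (4,2) (4,3) (5,0) (5,1) (5,2) (5,3) (5,4) (6,0) (6,1) (6,2) (6,3) (6,4)] -> total=18
Click 2 (5,0) count=0: revealed 0 new [(none)] -> total=18
Click 3 (3,5) count=2: revealed 1 new [(3,5)] -> total=19
Click 4 (3,1) count=1: revealed 0 new [(none)] -> total=19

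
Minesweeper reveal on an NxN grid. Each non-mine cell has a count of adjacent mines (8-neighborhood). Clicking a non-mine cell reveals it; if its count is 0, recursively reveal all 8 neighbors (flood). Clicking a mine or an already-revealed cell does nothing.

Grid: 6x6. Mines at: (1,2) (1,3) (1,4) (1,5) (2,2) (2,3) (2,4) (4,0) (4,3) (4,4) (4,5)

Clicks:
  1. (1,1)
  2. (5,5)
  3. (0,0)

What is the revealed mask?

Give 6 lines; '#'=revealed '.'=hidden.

Click 1 (1,1) count=2: revealed 1 new [(1,1)] -> total=1
Click 2 (5,5) count=2: revealed 1 new [(5,5)] -> total=2
Click 3 (0,0) count=0: revealed 7 new [(0,0) (0,1) (1,0) (2,0) (2,1) (3,0) (3,1)] -> total=9

Answer: ##....
##....
##....
##....
......
.....#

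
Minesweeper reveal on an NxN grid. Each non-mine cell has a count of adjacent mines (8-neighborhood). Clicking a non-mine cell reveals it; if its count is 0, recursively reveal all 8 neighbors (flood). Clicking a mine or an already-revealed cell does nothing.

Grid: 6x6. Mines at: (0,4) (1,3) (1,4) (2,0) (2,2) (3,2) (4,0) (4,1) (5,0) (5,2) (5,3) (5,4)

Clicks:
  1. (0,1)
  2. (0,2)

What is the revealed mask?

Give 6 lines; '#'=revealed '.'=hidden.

Answer: ###...
###...
......
......
......
......

Derivation:
Click 1 (0,1) count=0: revealed 6 new [(0,0) (0,1) (0,2) (1,0) (1,1) (1,2)] -> total=6
Click 2 (0,2) count=1: revealed 0 new [(none)] -> total=6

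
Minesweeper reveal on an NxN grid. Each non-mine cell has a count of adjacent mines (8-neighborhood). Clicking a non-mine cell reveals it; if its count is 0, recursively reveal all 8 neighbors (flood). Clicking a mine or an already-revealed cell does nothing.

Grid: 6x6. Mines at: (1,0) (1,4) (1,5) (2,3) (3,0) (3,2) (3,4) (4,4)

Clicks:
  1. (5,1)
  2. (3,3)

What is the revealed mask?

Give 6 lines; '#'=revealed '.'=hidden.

Answer: ......
......
......
...#..
####..
####..

Derivation:
Click 1 (5,1) count=0: revealed 8 new [(4,0) (4,1) (4,2) (4,3) (5,0) (5,1) (5,2) (5,3)] -> total=8
Click 2 (3,3) count=4: revealed 1 new [(3,3)] -> total=9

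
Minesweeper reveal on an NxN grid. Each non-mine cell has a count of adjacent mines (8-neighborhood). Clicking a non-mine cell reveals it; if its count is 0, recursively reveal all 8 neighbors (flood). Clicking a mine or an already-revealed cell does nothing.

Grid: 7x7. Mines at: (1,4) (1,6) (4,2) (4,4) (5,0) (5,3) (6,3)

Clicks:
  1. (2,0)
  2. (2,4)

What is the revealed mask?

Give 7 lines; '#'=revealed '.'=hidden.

Answer: ####...
####...
#####..
####...
##.....
.......
.......

Derivation:
Click 1 (2,0) count=0: revealed 18 new [(0,0) (0,1) (0,2) (0,3) (1,0) (1,1) (1,2) (1,3) (2,0) (2,1) (2,2) (2,3) (3,0) (3,1) (3,2) (3,3) (4,0) (4,1)] -> total=18
Click 2 (2,4) count=1: revealed 1 new [(2,4)] -> total=19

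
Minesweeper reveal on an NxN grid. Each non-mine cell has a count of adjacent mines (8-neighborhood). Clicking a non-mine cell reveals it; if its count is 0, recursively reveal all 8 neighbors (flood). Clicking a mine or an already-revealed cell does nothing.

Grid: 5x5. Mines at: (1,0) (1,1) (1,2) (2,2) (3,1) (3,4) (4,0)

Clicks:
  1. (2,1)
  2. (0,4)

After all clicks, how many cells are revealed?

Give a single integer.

Click 1 (2,1) count=5: revealed 1 new [(2,1)] -> total=1
Click 2 (0,4) count=0: revealed 6 new [(0,3) (0,4) (1,3) (1,4) (2,3) (2,4)] -> total=7

Answer: 7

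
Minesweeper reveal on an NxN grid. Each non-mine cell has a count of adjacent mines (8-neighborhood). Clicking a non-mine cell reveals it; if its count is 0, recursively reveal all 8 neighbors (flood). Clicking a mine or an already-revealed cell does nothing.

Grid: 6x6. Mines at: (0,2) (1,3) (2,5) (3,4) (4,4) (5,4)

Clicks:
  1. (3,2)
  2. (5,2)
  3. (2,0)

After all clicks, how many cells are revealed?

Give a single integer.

Answer: 21

Derivation:
Click 1 (3,2) count=0: revealed 21 new [(0,0) (0,1) (1,0) (1,1) (1,2) (2,0) (2,1) (2,2) (2,3) (3,0) (3,1) (3,2) (3,3) (4,0) (4,1) (4,2) (4,3) (5,0) (5,1) (5,2) (5,3)] -> total=21
Click 2 (5,2) count=0: revealed 0 new [(none)] -> total=21
Click 3 (2,0) count=0: revealed 0 new [(none)] -> total=21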